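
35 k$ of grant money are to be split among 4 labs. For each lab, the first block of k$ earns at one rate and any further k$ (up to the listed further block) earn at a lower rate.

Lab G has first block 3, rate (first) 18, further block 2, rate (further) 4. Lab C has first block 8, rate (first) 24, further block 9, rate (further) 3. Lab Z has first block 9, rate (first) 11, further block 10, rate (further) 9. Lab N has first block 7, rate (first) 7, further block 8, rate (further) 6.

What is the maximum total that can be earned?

Order all 8 blocks by rate: Lab C/T1 24 > Lab G/T1 18 > Lab Z/T1 11 > Lab Z/T2 9 > Lab N/T1 7 > Lab N/T2 6 > Lab G/T2 4 > Lab C/T2 3.
Fill Lab C T1 block (8 at 24) → 27 left.
Lab G/T1 (18): +3 → 24 left.
Lab Z/T1 (11): +9 → 15 left.
Fill Lab Z T2 block (10 at 9) → 5 left.
Lab N/T1: +5 of 7 at 7; pool empty.
Total = 24×8 + 18×3 + 11×9 + 9×10 + 7×5 = 470.

470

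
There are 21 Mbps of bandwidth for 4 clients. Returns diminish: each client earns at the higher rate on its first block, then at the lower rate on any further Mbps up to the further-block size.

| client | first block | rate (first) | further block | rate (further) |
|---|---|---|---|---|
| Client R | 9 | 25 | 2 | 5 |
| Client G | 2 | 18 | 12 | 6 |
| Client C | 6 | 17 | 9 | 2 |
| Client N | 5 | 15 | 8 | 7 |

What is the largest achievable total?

423

Treat each block as its own option and order by rate: Client R/T1 25 > Client G/T1 18 > Client C/T1 17 > Client N/T1 15 > Client N/T2 7 > Client G/T2 6 > Client R/T2 5 > Client C/T2 2.
Client R/T1 (25): +9 → 12 left.
Client G T1 at 18: fill all 2 → 10 left.
Client C/T1 (17): +6 → 4 left.
4 remain; put them into Client N T1 at 15.
Total = 25×9 + 18×2 + 17×6 + 15×4 = 423.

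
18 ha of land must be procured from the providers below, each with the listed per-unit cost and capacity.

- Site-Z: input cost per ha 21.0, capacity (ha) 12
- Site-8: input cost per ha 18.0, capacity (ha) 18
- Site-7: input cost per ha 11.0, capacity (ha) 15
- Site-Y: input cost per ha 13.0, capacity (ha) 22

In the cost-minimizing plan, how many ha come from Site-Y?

3

Fill from the cheapest provider first.
Take 15 from Site-7 at 11.0 ; need 3 more.
Site-Y at 13.0: take 3 of its 22 ; requirement met.
Site-8, Site-Z: unused.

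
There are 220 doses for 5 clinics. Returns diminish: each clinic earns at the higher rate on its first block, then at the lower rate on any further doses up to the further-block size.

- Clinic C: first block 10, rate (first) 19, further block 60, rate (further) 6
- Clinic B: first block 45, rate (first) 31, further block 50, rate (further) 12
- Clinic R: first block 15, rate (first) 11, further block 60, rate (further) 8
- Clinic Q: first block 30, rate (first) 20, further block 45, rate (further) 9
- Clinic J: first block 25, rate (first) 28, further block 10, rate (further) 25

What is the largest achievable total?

Rank every tier by rate: Clinic B/T1 31 > Clinic J/T1 28 > Clinic J/T2 25 > Clinic Q/T1 20 > Clinic C/T1 19 > Clinic B/T2 12 > Clinic R/T1 11 > Clinic Q/T2 9 > Clinic R/T2 8 > Clinic C/T2 6.
Fill Clinic B T1 block (45 at 31) → 175 left.
Fill Clinic J T1 block (25 at 28) → 150 left.
Fill Clinic J T2 block (10 at 25) → 140 left.
Fill Clinic Q T1 block (30 at 20) → 110 left.
Clinic C/T1 (19): +10 → 100 left.
Clinic B/T2 (12): +50 → 50 left.
Clinic R/T1 (11): +15 → 35 left.
Clinic Q/T2: +35 of 45 at 9; pool empty.
Total = 31×45 + 28×25 + 25×10 + 20×30 + 19×10 + 12×50 + 11×15 + 9×35 = 4215.

4215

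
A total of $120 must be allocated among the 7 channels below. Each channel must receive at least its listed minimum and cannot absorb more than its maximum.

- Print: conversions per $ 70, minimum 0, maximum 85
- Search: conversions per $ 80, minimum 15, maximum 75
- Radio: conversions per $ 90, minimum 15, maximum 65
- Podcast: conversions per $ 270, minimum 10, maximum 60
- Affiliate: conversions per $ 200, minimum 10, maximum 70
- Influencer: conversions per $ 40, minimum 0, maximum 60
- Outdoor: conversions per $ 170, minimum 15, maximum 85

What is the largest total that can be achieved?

24300

Meeting every minimum uses 0+15+15+10+10+0+15 = 65 $, leaving 55.
Rank by conversions per $: Podcast 270 > Affiliate 200 > Outdoor 170 > Radio 90 > Search 80 > Print 70 > Influencer 40.
Podcast: +50 to 60 (cap) ; 5 left.
Affiliate has room for 60 more but only 5 remain, so it gets 15.
Total = 80×15 + 90×15 + 270×60 + 200×15 + 170×15 = 24300.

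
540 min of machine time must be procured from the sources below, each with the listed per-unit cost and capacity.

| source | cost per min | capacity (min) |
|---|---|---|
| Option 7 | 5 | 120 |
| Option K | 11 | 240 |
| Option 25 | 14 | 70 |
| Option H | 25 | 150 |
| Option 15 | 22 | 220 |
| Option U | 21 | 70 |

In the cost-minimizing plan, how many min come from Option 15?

40

Use sources in increasing cost order.
Take 120 from Option 7 at 5 — need 420 more.
Take 240 from Option K at 11 — need 180 more.
Take 70 from Option 25 at 14 — need 110 more.
Option U at 21: take all 70 min — 40 still needed.
Take 40 from Option 15 at 22 to finish.
Option H: unused.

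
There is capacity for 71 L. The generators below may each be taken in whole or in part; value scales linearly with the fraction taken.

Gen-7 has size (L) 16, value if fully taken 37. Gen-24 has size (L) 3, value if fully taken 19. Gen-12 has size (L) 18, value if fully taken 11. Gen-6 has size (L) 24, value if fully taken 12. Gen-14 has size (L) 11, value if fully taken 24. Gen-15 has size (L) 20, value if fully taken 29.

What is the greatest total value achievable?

121.5

Sort by value density: Gen-24 19/3≈6.33, Gen-7 37/16≈2.31, Gen-14 24/11≈2.18, Gen-15 29/20≈1.45, Gen-12 11/18≈0.611, Gen-6 12/24≈0.5.
Take all of Gen-24 (3 L, value 19) — 68 L left.
Take all of Gen-7 (16 L, value 37) — 52 L left.
Gen-14: take in full, 11 L for value 24 — 41 left.
Gen-15: take in full, 20 L for value 29 — 21 left.
Gen-12: take in full, 18 L for value 11 — 3 left.
Fill the last 3 L with part of Gen-6: 3/24 of it earns 1.5.
Total value = 121.5.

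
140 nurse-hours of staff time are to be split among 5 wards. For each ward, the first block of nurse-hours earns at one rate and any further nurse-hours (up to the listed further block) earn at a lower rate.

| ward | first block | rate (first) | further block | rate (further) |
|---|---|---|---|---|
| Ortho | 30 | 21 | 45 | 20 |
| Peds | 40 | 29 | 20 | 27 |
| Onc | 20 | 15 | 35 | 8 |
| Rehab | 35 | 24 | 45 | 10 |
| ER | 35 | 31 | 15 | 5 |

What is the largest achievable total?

Rank every tier by rate: ER/first 31 > Peds/first 29 > Peds/second 27 > Rehab/first 24 > Ortho/first 21 > Ortho/second 20 > Onc/first 15 > Rehab/second 10 > Onc/second 8 > ER/second 5.
ER first at 31: fill all 35 → 105 left.
Fill Peds first block (40 at 29) → 65 left.
Fill Peds second block (20 at 27) → 45 left.
Fill Rehab first block (35 at 24) → 10 left.
Ortho/first: +10 of 30 at 21; pool empty.
Total = 31×35 + 29×40 + 27×20 + 24×35 + 21×10 = 3835.

3835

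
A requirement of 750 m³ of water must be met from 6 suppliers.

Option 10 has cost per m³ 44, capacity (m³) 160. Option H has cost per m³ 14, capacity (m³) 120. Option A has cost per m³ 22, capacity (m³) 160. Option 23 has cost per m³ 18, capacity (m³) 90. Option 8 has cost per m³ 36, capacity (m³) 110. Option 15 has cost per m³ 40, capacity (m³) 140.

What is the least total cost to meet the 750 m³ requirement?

22100

Cheapest first:
Take 120 from Option H at 14 — need 630 more.
Option 23 at 18: take all 90 m³ — 540 still needed.
Take 160 from Option A at 22 — need 380 more.
Option 8 (36): use full 110 — 270 m³ to go.
Option 15 (40): use full 140 — 130 m³ to go.
Take 130 from Option 10 at 44 to finish.
Cost = 120×14 + 90×18 + 160×22 + 110×36 + 140×40 + 130×44 = 22100.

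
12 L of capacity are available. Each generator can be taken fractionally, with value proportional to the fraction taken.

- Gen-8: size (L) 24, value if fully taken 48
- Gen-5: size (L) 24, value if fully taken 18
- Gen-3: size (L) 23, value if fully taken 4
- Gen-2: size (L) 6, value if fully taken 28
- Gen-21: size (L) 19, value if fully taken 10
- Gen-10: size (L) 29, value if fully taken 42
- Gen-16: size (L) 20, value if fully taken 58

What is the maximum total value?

Rank by value-to-size ratio: Gen-2 28/6≈4.67, Gen-16 58/20≈2.9, Gen-8 48/24≈2, Gen-10 42/29≈1.45, Gen-5 18/24≈0.75, Gen-21 10/19≈0.526, Gen-3 4/23≈0.174.
Gen-2: take in full, 6 L for value 28 ; 6 left.
Only 6 L remain; take 6/20 of Gen-16 for value 58×6/20 = 17.4.
Total value = 45.4.

45.4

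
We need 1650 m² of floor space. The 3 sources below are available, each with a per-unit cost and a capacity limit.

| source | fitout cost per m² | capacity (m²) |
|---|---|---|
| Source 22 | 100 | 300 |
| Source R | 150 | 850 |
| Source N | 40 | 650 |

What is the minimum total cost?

161000

Use sources in increasing cost order.
Source N at 40: take all 650 m² ; 1000 still needed.
Source 22 at 100: take all 300 m² ; 700 still needed.
Source R at 150: take 700 of its 850 ; requirement met.
Cost = 650×40 + 300×100 + 700×150 = 161000.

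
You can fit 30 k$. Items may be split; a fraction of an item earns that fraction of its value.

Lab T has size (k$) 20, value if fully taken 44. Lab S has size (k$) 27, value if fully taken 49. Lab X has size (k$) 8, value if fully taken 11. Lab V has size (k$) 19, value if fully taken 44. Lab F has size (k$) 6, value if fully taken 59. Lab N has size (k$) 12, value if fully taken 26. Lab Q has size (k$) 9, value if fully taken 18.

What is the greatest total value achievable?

Rank by value-to-size ratio: Lab F 59/6≈9.83, Lab V 44/19≈2.32, Lab T 44/20≈2.2, Lab N 26/12≈2.17, Lab Q 18/9≈2, Lab S 49/27≈1.81, Lab X 11/8≈1.38.
All 6 k$ of Lab F fit (value 59) ; 24 remain.
Lab V: take in full, 19 k$ for value 44 ; 5 left.
Fill the last 5 k$ with part of Lab T: 5/20 of it earns 11.
Total value = 114.

114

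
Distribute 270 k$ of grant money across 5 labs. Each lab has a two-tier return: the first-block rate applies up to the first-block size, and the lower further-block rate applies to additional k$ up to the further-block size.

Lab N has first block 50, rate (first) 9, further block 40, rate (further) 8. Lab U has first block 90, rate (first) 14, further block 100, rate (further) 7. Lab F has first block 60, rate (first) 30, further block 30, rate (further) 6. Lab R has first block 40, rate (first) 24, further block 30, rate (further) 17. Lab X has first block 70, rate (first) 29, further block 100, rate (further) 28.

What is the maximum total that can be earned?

Order all 10 blocks by rate: Lab F/tier1 30 > Lab X/tier1 29 > Lab X/tier2 28 > Lab R/tier1 24 > Lab R/tier2 17 > Lab U/tier1 14 > Lab N/tier1 9 > Lab N/tier2 8 > Lab U/tier2 7 > Lab F/tier2 6.
Lab F/tier1 (30): +60 ; 210 left.
Lab X tier1 at 29: fill all 70 ; 140 left.
Lab X tier2 at 28: fill all 100 ; 40 left.
Lab R tier1 at 24: fill all 40 ; 0 left.
Total = 30×60 + 29×70 + 28×100 + 24×40 = 7590.

7590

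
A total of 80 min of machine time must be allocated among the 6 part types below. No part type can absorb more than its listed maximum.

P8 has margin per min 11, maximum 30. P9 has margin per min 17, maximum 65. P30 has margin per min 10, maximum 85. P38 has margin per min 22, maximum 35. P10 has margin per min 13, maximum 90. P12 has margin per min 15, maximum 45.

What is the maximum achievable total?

Order the part types by margin per min: P38 22 > P9 17 > P12 15 > P10 13 > P8 11 > P30 10.
P38 takes 35 to reach its cap of 35 — 45 left.
P9 has room for 65 but only 45 remain, so it gets 45.
Total = 17×45 + 22×35 = 1535.

1535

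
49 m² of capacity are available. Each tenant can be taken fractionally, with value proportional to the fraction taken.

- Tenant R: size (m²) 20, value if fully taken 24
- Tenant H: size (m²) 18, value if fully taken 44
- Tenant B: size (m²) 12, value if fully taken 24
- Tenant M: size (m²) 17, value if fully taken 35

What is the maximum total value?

105.4

Best value per unit of size first: Tenant H 44/18≈2.44, Tenant M 35/17≈2.06, Tenant B 24/12≈2, Tenant R 24/20≈1.2.
All 18 m² of Tenant H fit (value 44) → 31 remain.
Take all of Tenant M (17 m², value 35) → 14 m² left.
Take all of Tenant B (12 m², value 24) → 2 m² left.
Only 2 m² remain; take 2/20 of Tenant R for value 24×2/20 = 2.4.
Total value = 105.4.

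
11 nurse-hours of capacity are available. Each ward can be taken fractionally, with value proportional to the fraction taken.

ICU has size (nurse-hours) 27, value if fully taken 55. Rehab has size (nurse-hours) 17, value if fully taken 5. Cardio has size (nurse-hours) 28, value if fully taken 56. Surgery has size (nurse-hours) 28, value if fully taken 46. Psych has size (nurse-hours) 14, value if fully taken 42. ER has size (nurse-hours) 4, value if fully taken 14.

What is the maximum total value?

35

Rank by value-to-size ratio: ER 14/4≈3.5, Psych 42/14≈3, ICU 55/27≈2.04, Cardio 56/28≈2, Surgery 46/28≈1.64, Rehab 5/17≈0.294.
ER: take in full, 4 nurse-hours for value 14 ; 7 left.
Only 7 nurse-hours remain; take 7/14 of Psych for value 42×7/14 = 21.
Total value = 35.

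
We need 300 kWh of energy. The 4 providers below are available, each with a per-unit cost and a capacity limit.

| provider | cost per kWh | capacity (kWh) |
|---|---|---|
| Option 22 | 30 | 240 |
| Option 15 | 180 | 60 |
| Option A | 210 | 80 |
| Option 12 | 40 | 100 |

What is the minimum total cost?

9600

Fill from the cheapest provider first.
Option 22 at 30: take all 240 kWh ; 60 still needed.
Take 60 from Option 12 at 40 to finish.
Option 15, Option A: unused.
Cost = 240×30 + 60×40 = 9600.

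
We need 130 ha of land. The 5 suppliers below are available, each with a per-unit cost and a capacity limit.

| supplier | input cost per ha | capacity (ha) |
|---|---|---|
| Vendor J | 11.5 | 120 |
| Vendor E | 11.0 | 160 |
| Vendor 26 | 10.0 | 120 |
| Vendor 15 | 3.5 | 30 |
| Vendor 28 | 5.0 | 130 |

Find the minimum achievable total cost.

Fill from the cheapest supplier first.
Vendor 15 at 3.5: take all 30 ha ; 100 still needed.
Vendor 28 at 5.0: take 100 of its 130 ; requirement met.
Vendor 26, Vendor E, Vendor J: unused.
Cost = 30×3.5 + 100×5.0 = 605.

605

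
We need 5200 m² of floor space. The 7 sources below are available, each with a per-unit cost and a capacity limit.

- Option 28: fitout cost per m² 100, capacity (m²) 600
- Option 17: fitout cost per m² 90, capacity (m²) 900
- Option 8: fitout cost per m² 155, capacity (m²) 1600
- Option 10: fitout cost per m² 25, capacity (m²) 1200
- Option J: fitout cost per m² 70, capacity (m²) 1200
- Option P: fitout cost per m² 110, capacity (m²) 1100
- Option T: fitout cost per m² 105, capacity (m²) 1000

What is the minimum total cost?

Cheapest first:
Take 1200 from Option 10 at 25 — need 4000 more.
Option J at 70: take all 1200 m² — 2800 still needed.
Take 900 from Option 17 at 90 — need 1900 more.
Option 28 (100): use full 600 — 1300 m² to go.
Option T (105): use full 1000 — 300 m² to go.
Option P (110): take the remaining 300 — done.
Option 8: unused.
Cost = 1200×25 + 1200×70 + 900×90 + 600×100 + 1000×105 + 300×110 = 393000.

393000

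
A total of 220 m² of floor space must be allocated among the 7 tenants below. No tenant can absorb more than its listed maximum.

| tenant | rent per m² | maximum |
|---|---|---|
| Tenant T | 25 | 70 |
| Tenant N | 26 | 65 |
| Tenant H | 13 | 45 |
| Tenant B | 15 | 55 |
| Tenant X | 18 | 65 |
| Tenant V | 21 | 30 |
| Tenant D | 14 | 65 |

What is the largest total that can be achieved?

5060

Rank by rent per m²: Tenant N 26 > Tenant T 25 > Tenant V 21 > Tenant X 18 > Tenant B 15 > Tenant D 14 > Tenant H 13.
Give Tenant N 65 to hit its cap of 65 — 155 left.
Give Tenant T 70 to hit its cap of 70 — 85 left.
Give Tenant V 30 to hit its cap of 30 — 55 left.
Only 55 left; Tenant X takes them to reach 55.
Total = 25×70 + 26×65 + 18×55 + 21×30 = 5060.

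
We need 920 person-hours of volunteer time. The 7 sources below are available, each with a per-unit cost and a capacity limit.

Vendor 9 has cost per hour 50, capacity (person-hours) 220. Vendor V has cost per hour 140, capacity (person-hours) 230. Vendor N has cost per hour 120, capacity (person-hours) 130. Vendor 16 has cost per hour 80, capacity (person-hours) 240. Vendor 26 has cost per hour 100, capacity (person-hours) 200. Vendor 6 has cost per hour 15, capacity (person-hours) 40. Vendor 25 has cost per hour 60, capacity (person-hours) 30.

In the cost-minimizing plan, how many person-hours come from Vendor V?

Fill from the cheapest source first.
Vendor 6 (15): use full 40 — 880 person-hours to go.
Take 220 from Vendor 9 at 50 — need 660 more.
Take 30 from Vendor 25 at 60 — need 630 more.
Vendor 16 (80): use full 240 — 390 person-hours to go.
Vendor 26 (100): use full 200 — 190 person-hours to go.
Vendor N at 120: take all 130 person-hours — 60 still needed.
Vendor V at 140: take 60 of its 230 — requirement met.

60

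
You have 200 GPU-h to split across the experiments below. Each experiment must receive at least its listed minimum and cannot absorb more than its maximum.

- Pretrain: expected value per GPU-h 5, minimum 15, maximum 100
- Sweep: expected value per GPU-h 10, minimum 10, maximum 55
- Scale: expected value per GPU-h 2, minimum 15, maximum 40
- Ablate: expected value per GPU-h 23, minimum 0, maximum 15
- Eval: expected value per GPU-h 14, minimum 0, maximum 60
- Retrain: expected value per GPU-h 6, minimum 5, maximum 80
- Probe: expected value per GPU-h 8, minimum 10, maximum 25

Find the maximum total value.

2130

Meeting every minimum uses 15+10+15+0+0+5+10 = 55 GPU-h, leaving 145.
Rank by expected value per GPU-h: Ablate 23 > Eval 14 > Sweep 10 > Probe 8 > Retrain 6 > Pretrain 5 > Scale 2.
Give Ablate 15 more to hit its cap of 15 ; 130 left.
Give Eval 60 more to hit its cap of 60 ; 70 left.
Give Sweep 45 more to hit its cap of 55 ; 25 left.
Probe takes 15 more to reach its cap of 25 ; 10 left.
Only 10 left; Retrain takes them to reach 15.
Total = 5×15 + 10×55 + 2×15 + 23×15 + 14×60 + 6×15 + 8×25 = 2130.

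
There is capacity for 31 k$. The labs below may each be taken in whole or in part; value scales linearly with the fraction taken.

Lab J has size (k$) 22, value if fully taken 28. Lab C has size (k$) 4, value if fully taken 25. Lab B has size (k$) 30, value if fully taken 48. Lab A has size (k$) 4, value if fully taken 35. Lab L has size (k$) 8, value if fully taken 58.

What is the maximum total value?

142

Best value per unit of size first: Lab A 35/4≈8.75, Lab L 58/8≈7.25, Lab C 25/4≈6.25, Lab B 48/30≈1.6, Lab J 28/22≈1.27.
Take all of Lab A (4 k$, value 35) — 27 k$ left.
Lab L: take in full, 8 k$ for value 58 — 19 left.
Lab C: take in full, 4 k$ for value 25 — 15 left.
Fill the last 15 k$ with part of Lab B: 15/30 of it earns 24.
Total value = 142.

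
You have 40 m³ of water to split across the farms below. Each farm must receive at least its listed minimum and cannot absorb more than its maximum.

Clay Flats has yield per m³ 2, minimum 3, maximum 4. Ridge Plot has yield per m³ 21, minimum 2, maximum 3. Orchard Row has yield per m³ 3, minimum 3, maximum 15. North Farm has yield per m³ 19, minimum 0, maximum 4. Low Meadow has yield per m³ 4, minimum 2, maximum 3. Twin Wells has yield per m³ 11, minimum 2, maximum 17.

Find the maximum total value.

374

Meeting every minimum uses 3+2+3+0+2+2 = 12 m³, leaving 28.
Highest yield per m³ first: Ridge Plot 21 > North Farm 19 > Twin Wells 11 > Low Meadow 4 > Orchard Row 3 > Clay Flats 2.
Give Ridge Plot 1 more to hit its cap of 3 — 27 left.
North Farm takes 4 more to reach its cap of 4 — 23 left.
Twin Wells takes 15 more to reach its cap of 17 — 8 left.
Low Meadow: +1 to 3 (cap) — 7 left.
Orchard Row has room for 12 more but only 7 remain, so it gets 10.
Total = 2×3 + 21×3 + 3×10 + 19×4 + 4×3 + 11×17 = 374.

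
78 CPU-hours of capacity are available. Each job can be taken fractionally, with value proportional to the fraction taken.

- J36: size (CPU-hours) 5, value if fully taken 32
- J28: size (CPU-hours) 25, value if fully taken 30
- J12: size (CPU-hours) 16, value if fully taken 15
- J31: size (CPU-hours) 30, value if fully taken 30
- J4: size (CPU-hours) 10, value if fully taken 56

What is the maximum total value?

Rank by value-to-size ratio: J36 32/5≈6.4, J4 56/10≈5.6, J28 30/25≈1.2, J31 30/30≈1, J12 15/16≈0.938.
J36: take in full, 5 CPU-hours for value 32 — 73 left.
J4: take in full, 10 CPU-hours for value 56 — 63 left.
J28: take in full, 25 CPU-hours for value 30 — 38 left.
All 30 CPU-hours of J31 fit (value 30) — 8 remain.
8 CPU-hours left: a 8/16 share of J12 gives 15×8/16 = 7.5.
Total value = 155.5.

155.5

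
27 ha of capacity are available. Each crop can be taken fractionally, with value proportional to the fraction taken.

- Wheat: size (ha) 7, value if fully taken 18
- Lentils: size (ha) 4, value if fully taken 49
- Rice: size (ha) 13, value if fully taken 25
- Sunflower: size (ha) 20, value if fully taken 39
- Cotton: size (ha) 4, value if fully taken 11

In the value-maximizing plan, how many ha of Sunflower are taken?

12

Best value per unit of size first: Lentils 49/4≈12.2, Cotton 11/4≈2.75, Wheat 18/7≈2.57, Sunflower 39/20≈1.95, Rice 25/13≈1.92.
Lentils: take in full, 4 ha for value 49 → 23 left.
All 4 ha of Cotton fit (value 11) → 19 remain.
All 7 ha of Wheat fit (value 18) → 12 remain.
Fill the last 12 ha with part of Sunflower: 12/20 of it earns 23.4.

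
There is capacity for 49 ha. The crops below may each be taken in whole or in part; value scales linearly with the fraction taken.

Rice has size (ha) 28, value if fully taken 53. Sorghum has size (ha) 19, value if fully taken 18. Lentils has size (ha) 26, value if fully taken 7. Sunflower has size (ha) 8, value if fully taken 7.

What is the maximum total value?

Rank by value-to-size ratio: Rice 53/28≈1.89, Sorghum 18/19≈0.947, Sunflower 7/8≈0.875, Lentils 7/26≈0.269.
Rice: take in full, 28 ha for value 53 — 21 left.
All 19 ha of Sorghum fit (value 18) — 2 remain.
Only 2 ha remain; take 2/8 of Sunflower for value 7×2/8 = 1.75.
Total value = 72.75.

72.75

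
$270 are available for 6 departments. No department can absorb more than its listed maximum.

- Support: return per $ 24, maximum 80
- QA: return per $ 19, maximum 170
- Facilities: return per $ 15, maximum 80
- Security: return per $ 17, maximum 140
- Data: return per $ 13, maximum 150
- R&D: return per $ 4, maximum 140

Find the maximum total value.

5490

Rank by return per $: Support 24 > QA 19 > Security 17 > Facilities 15 > Data 13 > R&D 4.
Support takes 80 to reach its cap of 80 → 190 left.
Give QA 170 to hit its cap of 170 → 20 left.
Only 20 left; Security takes them to reach 20.
Total = 24×80 + 19×170 + 17×20 = 5490.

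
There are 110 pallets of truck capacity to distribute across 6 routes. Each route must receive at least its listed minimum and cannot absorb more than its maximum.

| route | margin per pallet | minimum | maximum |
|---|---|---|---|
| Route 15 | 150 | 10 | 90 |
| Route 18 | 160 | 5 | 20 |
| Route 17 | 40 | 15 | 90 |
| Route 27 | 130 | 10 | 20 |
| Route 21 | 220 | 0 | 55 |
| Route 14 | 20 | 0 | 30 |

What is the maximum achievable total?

18700

Meeting every minimum uses 10+5+15+10+0+0 = 40 pallets, leaving 70.
Rank by margin per pallet: Route 21 220 > Route 18 160 > Route 15 150 > Route 27 130 > Route 17 40 > Route 14 20.
Give Route 21 55 more to hit its cap of 55 ; 15 left.
Route 18 takes 15 more to reach its cap of 20 ; 0 left.
Total = 150×10 + 160×20 + 40×15 + 130×10 + 220×55 = 18700.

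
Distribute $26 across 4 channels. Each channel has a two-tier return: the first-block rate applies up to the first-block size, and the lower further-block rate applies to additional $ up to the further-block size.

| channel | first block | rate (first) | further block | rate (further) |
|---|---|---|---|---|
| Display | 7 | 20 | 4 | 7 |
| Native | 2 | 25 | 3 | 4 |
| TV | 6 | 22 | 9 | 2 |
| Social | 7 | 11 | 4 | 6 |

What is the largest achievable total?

Treat each block as its own option and order by rate: Native/tier1 25 > TV/tier1 22 > Display/tier1 20 > Social/tier1 11 > Display/tier2 7 > Social/tier2 6 > Native/tier2 4 > TV/tier2 2.
Native tier1 at 25: fill all 2 → 24 left.
TV/tier1 (22): +6 → 18 left.
Fill Display tier1 block (7 at 20) → 11 left.
Social tier1 at 11: fill all 7 → 4 left.
Display tier2 at 7: fill all 4 → 0 left.
Total = 25×2 + 22×6 + 20×7 + 11×7 + 7×4 = 427.

427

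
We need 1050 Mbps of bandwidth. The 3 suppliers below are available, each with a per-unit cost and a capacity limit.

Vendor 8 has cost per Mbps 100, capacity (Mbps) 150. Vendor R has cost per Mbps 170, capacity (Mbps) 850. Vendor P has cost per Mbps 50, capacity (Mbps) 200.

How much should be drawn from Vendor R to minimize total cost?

Use suppliers in increasing cost order.
Vendor P at 50: take all 200 Mbps ; 850 still needed.
Vendor 8 at 100: take all 150 Mbps ; 700 still needed.
Vendor R at 170: take 700 of its 850 ; requirement met.

700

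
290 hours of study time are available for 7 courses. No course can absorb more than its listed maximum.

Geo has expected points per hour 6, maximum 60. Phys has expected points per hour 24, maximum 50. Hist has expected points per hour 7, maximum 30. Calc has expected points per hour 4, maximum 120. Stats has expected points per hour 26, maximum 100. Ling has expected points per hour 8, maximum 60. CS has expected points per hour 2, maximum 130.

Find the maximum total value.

Order the courses by expected points per hour: Stats 26 > Phys 24 > Ling 8 > Hist 7 > Geo 6 > Calc 4 > CS 2.
Stats takes 100 to reach its cap of 100 → 190 left.
Phys takes 50 to reach its cap of 50 → 140 left.
Give Ling 60 to hit its cap of 60 → 80 left.
Give Hist 30 to hit its cap of 30 → 50 left.
Geo: +50 (room for 60) → 50. Pool exhausted.
Total = 6×50 + 24×50 + 7×30 + 26×100 + 8×60 = 4790.

4790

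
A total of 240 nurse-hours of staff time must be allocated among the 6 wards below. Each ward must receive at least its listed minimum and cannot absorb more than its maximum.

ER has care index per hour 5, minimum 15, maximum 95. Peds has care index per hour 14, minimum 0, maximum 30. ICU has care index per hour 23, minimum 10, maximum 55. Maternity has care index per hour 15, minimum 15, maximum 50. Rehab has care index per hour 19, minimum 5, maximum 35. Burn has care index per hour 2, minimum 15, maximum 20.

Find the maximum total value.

3405

Meeting every minimum uses 15+0+10+15+5+15 = 60 nurse-hours, leaving 180.
Order the wards by care index per hour: ICU 23 > Rehab 19 > Maternity 15 > Peds 14 > ER 5 > Burn 2.
ICU: +45 to 55 (cap) — 135 left.
Rehab takes 30 more to reach its cap of 35 — 105 left.
Maternity: +35 to 50 (cap) — 70 left.
Give Peds 30 more to hit its cap of 30 — 40 left.
Only 40 left; ER takes them to reach 55.
Total = 5×55 + 14×30 + 23×55 + 15×50 + 19×35 + 2×15 = 3405.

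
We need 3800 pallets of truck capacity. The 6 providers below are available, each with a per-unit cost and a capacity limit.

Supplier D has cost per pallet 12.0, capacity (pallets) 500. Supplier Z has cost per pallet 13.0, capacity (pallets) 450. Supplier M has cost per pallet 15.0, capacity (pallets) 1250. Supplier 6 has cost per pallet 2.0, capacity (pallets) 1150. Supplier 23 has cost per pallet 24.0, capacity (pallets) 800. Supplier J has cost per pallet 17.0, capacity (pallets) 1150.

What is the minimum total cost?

Use providers in increasing cost order.
Supplier 6 at 2.0: take all 1150 pallets — 2650 still needed.
Supplier D at 12.0: take all 500 pallets — 2150 still needed.
Supplier Z (13.0): use full 450 — 1700 pallets to go.
Supplier M at 15.0: take all 1250 pallets — 450 still needed.
Supplier J at 17.0: take 450 of its 1150 — requirement met.
Supplier 23: unused.
Cost = 1150×2.0 + 500×12.0 + 450×13.0 + 1250×15.0 + 450×17.0 = 40550.

40550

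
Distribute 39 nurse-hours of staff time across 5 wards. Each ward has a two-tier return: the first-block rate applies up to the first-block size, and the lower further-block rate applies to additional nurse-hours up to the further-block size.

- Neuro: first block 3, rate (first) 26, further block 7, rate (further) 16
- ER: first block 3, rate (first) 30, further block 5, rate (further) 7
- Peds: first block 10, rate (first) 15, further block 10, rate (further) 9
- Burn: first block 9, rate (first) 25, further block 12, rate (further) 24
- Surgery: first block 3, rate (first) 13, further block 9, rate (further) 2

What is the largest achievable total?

868

Rank every tier by rate: ER/first 30 > Neuro/first 26 > Burn/first 25 > Burn/second 24 > Neuro/second 16 > Peds/first 15 > Surgery/first 13 > Peds/second 9 > ER/second 7 > Surgery/second 2.
Fill ER first block (3 at 30) ; 36 left.
Fill Neuro first block (3 at 26) ; 33 left.
Burn first at 25: fill all 9 ; 24 left.
Fill Burn second block (12 at 24) ; 12 left.
Neuro/second (16): +7 ; 5 left.
5 remain; put them into Peds first at 15.
Total = 30×3 + 26×3 + 25×9 + 24×12 + 16×7 + 15×5 = 868.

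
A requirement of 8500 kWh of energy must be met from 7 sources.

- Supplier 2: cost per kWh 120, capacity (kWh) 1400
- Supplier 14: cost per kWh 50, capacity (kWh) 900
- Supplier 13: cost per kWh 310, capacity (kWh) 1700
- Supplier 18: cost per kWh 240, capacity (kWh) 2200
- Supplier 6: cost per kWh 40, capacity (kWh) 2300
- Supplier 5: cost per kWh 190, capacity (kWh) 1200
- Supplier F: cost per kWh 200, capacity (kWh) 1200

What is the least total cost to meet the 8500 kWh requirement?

Fill from the cheapest source first.
Supplier 6 (40): use full 2300 → 6200 kWh to go.
Take 900 from Supplier 14 at 50 → need 5300 more.
Take 1400 from Supplier 2 at 120 → need 3900 more.
Supplier 5 at 190: take all 1200 kWh → 2700 still needed.
Supplier F at 200: take all 1200 kWh → 1500 still needed.
Supplier 18 at 240: take 1500 of its 2200 → requirement met.
Supplier 13: unused.
Cost = 2300×40 + 900×50 + 1400×120 + 1200×190 + 1200×200 + 1500×240 = 1133000.

1133000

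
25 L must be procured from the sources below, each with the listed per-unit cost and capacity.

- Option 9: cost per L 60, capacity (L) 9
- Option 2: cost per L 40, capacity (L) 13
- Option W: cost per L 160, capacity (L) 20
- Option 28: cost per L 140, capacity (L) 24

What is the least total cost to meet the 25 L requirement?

Cheapest first:
Option 2 at 40: take all 13 L ; 12 still needed.
Option 9 (60): use full 9 ; 3 L to go.
Option 28 at 140: take 3 of its 24 ; requirement met.
Option W: unused.
Cost = 13×40 + 9×60 + 3×140 = 1480.

1480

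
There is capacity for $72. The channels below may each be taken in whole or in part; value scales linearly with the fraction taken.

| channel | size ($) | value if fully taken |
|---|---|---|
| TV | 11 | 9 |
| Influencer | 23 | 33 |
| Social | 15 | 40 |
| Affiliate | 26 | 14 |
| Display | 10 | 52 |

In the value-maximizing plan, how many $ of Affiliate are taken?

13

Best value per unit of size first: Display 52/10≈5.2, Social 40/15≈2.67, Influencer 33/23≈1.43, TV 9/11≈0.818, Affiliate 14/26≈0.538.
Display: take in full, 10 $ for value 52 — 62 left.
All 15 $ of Social fit (value 40) — 47 remain.
All 23 $ of Influencer fit (value 33) — 24 remain.
Take all of TV (11 $, value 9) — 13 $ left.
Fill the last 13 $ with part of Affiliate: 13/26 of it earns 7.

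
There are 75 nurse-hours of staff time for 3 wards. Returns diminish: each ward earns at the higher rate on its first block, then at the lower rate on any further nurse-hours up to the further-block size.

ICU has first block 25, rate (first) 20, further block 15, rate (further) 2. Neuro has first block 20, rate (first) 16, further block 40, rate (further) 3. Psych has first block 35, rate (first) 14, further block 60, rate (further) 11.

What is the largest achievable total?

1240

Treat each block as its own option and order by rate: ICU/tier1 20 > Neuro/tier1 16 > Psych/tier1 14 > Psych/tier2 11 > Neuro/tier2 3 > ICU/tier2 2.
Fill ICU tier1 block (25 at 20) ; 50 left.
Neuro/tier1 (16): +20 ; 30 left.
30 remain; put them into Psych tier1 at 14.
Total = 20×25 + 16×20 + 14×30 = 1240.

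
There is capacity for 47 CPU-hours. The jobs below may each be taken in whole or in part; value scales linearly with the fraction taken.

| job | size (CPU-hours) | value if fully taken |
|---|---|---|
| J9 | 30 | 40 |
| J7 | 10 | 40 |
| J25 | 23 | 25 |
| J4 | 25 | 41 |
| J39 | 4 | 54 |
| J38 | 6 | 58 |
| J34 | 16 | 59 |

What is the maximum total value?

Best value per unit of size first: J39 54/4≈13.5, J38 58/6≈9.67, J7 40/10≈4, J34 59/16≈3.69, J4 41/25≈1.64, J9 40/30≈1.33, J25 25/23≈1.09.
Take all of J39 (4 CPU-hours, value 54) → 43 CPU-hours left.
Take all of J38 (6 CPU-hours, value 58) → 37 CPU-hours left.
J7: take in full, 10 CPU-hours for value 40 → 27 left.
J34: take in full, 16 CPU-hours for value 59 → 11 left.
Fill the last 11 CPU-hours with part of J4: 11/25 of it earns 18.04.
Total value = 229.04.

229.04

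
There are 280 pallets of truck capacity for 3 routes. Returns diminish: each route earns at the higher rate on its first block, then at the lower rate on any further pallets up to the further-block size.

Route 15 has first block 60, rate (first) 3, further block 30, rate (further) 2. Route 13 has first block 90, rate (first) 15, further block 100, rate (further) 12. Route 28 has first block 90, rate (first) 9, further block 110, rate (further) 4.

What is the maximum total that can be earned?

3360

Rank every tier by rate: Route 13/tier1 15 > Route 13/tier2 12 > Route 28/tier1 9 > Route 28/tier2 4 > Route 15/tier1 3 > Route 15/tier2 2.
Fill Route 13 tier1 block (90 at 15) — 190 left.
Route 13 tier2 at 12: fill all 100 — 90 left.
Route 28 tier1 at 9: fill all 90 — 0 left.
Total = 15×90 + 12×100 + 9×90 = 3360.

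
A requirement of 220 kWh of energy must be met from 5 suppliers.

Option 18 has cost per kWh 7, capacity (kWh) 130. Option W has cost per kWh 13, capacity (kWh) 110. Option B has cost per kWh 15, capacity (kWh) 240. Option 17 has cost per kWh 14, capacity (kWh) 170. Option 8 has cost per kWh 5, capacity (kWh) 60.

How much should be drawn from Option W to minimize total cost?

30

Cheapest first:
Option 8 (5): use full 60 — 160 kWh to go.
Option 18 at 7: take all 130 kWh — 30 still needed.
Option W (13): take the remaining 30 — done.
Option 17, Option B: unused.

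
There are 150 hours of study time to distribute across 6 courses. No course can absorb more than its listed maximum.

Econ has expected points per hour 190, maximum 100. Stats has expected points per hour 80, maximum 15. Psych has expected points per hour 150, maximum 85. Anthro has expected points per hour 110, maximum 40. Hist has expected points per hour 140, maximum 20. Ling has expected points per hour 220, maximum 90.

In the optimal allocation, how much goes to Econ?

Highest expected points per hour first: Ling 220 > Econ 190 > Psych 150 > Hist 140 > Anthro 110 > Stats 80.
Ling: +90 to 90 (cap) → 60 left.
Econ has room for 100 but only 60 remain, so it gets 60.

60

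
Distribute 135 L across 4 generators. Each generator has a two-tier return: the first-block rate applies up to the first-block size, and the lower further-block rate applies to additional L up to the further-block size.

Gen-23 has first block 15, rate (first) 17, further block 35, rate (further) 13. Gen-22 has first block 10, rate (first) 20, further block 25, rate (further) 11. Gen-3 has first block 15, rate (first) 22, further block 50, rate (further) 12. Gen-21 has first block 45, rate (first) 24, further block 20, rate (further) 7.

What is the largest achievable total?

2500

Treat each block as its own option and order by rate: Gen-21/T1 24 > Gen-3/T1 22 > Gen-22/T1 20 > Gen-23/T1 17 > Gen-23/T2 13 > Gen-3/T2 12 > Gen-22/T2 11 > Gen-21/T2 7.
Fill Gen-21 T1 block (45 at 24) → 90 left.
Gen-3 T1 at 22: fill all 15 → 75 left.
Fill Gen-22 T1 block (10 at 20) → 65 left.
Gen-23/T1 (17): +15 → 50 left.
Gen-23 T2 at 13: fill all 35 → 15 left.
15 remain; put them into Gen-3 T2 at 12.
Total = 24×45 + 22×15 + 20×10 + 17×15 + 13×35 + 12×15 = 2500.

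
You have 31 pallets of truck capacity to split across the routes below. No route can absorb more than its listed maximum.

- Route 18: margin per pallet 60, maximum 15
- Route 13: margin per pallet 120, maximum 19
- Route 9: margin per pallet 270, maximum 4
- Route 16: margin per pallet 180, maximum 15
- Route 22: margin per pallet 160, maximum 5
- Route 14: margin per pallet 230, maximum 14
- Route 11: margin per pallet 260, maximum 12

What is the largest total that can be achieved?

Order the routes by margin per pallet: Route 9 270 > Route 11 260 > Route 14 230 > Route 16 180 > Route 22 160 > Route 13 120 > Route 18 60.
Route 9 takes 4 to reach its cap of 4 → 27 left.
Give Route 11 12 to hit its cap of 12 → 15 left.
Route 14: +14 to 14 (cap) → 1 left.
Only 1 left; Route 16 takes them to reach 1.
Total = 270×4 + 180×1 + 230×14 + 260×12 = 7600.

7600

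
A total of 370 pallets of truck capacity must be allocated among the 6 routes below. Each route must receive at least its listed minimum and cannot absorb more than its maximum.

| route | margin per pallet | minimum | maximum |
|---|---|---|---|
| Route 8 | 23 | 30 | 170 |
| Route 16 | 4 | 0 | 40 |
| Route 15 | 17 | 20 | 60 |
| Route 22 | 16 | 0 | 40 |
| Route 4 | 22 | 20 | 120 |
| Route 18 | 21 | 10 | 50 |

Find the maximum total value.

8110

Meeting every minimum uses 30+0+20+0+20+10 = 80 pallets, leaving 290.
Highest margin per pallet first: Route 8 23 > Route 4 22 > Route 18 21 > Route 15 17 > Route 22 16 > Route 16 4.
Route 8: +140 to 170 (cap) → 150 left.
Route 4 takes 100 more to reach its cap of 120 → 50 left.
Route 18 takes 40 more to reach its cap of 50 → 10 left.
Route 15: +10 (room for 40) → 30. Pool exhausted.
Total = 23×170 + 17×30 + 22×120 + 21×50 = 8110.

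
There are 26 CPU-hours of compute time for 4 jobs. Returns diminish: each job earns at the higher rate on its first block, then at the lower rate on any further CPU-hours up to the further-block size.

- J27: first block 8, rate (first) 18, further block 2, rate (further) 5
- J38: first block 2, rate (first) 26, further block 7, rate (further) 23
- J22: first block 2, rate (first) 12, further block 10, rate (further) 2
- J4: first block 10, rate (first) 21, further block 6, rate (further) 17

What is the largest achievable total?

Order all 8 blocks by rate: J38/first 26 > J38/second 23 > J4/first 21 > J27/first 18 > J4/second 17 > J22/first 12 > J27/second 5 > J22/second 2.
Fill J38 first block (2 at 26) — 24 left.
J38/second (23): +7 — 17 left.
J4 first at 21: fill all 10 — 7 left.
J27/first: +7 of 8 at 18; pool empty.
Total = 26×2 + 23×7 + 21×10 + 18×7 = 549.

549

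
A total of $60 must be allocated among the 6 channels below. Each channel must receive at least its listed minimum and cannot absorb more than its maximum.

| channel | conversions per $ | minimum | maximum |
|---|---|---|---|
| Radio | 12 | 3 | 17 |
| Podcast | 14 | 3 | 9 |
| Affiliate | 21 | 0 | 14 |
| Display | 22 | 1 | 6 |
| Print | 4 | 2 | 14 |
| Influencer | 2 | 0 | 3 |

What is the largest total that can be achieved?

Meeting every minimum uses 3+3+0+1+2+0 = 9 $, leaving 51.
Highest conversions per $ first: Display 22 > Affiliate 21 > Podcast 14 > Radio 12 > Print 4 > Influencer 2.
Display: +5 to 6 (cap) ; 46 left.
Give Affiliate 14 more to hit its cap of 14 ; 32 left.
Give Podcast 6 more to hit its cap of 9 ; 26 left.
Radio: +14 to 17 (cap) ; 12 left.
Print takes 12 more to reach its cap of 14 ; 0 left.
Total = 12×17 + 14×9 + 21×14 + 22×6 + 4×14 = 812.

812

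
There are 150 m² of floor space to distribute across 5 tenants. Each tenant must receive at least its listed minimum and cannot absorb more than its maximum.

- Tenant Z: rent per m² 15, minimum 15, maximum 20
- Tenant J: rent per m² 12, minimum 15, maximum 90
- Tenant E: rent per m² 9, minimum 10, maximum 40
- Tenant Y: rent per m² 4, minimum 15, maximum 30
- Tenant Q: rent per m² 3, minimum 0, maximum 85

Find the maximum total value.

Meeting every minimum uses 15+15+10+15+0 = 55 m², leaving 95.
Rank by rent per m²: Tenant Z 15 > Tenant J 12 > Tenant E 9 > Tenant Y 4 > Tenant Q 3.
Tenant Z takes 5 more to reach its cap of 20 → 90 left.
Tenant J: +75 to 90 (cap) → 15 left.
Tenant E has room for 30 more but only 15 remain, so it gets 25.
Total = 15×20 + 12×90 + 9×25 + 4×15 = 1665.

1665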